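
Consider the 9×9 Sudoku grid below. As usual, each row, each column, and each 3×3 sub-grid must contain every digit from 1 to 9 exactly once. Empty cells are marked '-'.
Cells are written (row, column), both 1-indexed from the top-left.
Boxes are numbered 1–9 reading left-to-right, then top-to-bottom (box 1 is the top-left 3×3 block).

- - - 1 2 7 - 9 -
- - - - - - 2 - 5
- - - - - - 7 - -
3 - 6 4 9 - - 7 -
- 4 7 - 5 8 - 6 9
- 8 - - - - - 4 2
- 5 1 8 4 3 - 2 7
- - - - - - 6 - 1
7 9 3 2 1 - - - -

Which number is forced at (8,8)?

3

Cell (8,8) itself could take any of {3, 5, 8} by direct elimination.
Consider where 3 can go in row 8.
(8,1) is out (column 1 already has a 3). (8,2) is out (box 7 already has a 3). (8,3) is out (column 3 already has a 3). (8,4) is out (box 8 already has a 3). The remaining empty cells in row 8 are similarly blocked.
So the only cell in row 8 that can hold 3 is (8,8).
Therefore (8,8) = 3.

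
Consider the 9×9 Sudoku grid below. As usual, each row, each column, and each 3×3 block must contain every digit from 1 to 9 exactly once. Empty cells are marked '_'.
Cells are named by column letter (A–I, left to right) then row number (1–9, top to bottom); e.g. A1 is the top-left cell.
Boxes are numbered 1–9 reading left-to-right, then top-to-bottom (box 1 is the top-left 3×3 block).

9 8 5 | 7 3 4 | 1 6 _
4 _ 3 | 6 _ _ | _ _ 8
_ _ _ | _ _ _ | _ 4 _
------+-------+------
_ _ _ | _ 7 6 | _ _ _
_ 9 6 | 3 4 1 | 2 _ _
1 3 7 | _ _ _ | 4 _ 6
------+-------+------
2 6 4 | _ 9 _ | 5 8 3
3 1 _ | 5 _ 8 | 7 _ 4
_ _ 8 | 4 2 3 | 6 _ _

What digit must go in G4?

8

Cell G4 itself could take any of {3, 8, 9} by direct elimination.
Consider where 8 can go in box 6.
H4 is out (column H already has a 8).
I4 is out (column I already has a 8).
H5 is out (column H already has a 8).
I5 is out (column I already has a 8).
H6 is out (column H already has a 8).
So the only cell in box 6 that can hold 8 is G4.
Therefore G4 = 8.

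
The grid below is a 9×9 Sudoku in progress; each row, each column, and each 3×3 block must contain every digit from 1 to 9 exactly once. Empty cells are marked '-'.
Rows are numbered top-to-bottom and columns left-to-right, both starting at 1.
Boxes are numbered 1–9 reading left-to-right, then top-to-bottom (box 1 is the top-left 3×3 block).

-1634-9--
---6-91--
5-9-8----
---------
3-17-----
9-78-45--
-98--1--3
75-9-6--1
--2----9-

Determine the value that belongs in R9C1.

Cell R9C1 itself could take any of {1, 4, 6} by direct elimination.
Consider where 1 can go in box 7.
R7C1 is out (row 7 already has a 1).
R8C3 is out (row 8 already has a 1).
R9C2 is out (column 2 already has a 1).
So the only cell in box 7 that can hold 1 is R9C1.
Therefore R9C1 = 1.

1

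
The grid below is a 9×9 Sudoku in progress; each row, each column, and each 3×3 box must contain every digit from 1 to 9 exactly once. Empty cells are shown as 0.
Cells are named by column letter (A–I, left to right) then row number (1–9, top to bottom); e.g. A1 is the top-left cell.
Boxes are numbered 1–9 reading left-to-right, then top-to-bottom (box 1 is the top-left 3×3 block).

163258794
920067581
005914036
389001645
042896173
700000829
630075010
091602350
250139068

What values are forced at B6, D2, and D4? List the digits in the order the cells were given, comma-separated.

For B6:
  Row 6 already contains {2, 7, 8, 9}.
  Column B already contains {2, 3, 4, 5, 6, 8, 9}.
  Its 3×3 block (box 4) already contains {2, 3, 4, 7, 8, 9}.
  The only value from 1–9 not eliminated is 1, so B6 = 1.
For D2:
  Row 2 already contains {1, 2, 5, 6, 7, 8, 9}.
  Column D already contains {1, 2, 6, 8, 9}.
  Its 3×3 block (box 2) already contains {1, 2, 4, 5, 6, 7, 8, 9}.
  The only value from 1–9 not eliminated is 3, so D2 = 3.
For D4:
  Row 4 already contains {1, 3, 4, 5, 6, 8, 9}.
  Column D already contains {1, 2, 6, 8, 9}.
  Its 3×3 block (box 5) already contains {1, 6, 8, 9}.
  The only value from 1–9 not eliminated is 7, so D4 = 7.

1,3,7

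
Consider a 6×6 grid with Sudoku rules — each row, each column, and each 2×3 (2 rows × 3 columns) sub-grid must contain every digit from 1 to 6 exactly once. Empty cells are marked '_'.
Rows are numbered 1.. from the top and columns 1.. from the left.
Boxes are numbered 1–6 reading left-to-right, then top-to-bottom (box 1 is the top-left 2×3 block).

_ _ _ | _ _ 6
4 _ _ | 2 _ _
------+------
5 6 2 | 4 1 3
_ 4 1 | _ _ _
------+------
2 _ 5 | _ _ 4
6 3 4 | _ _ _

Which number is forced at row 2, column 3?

6

Cell row 2, column 3 itself could take any of {3, 6} by direct elimination.
Consider where 6 can go in row 2.
row 2, column 2 is out (column 2 already has a 6).
row 2, column 5 is out (box 2 already has a 6).
row 2, column 6 is out (column 6 already has a 6).
So the only cell in row 2 that can hold 6 is row 2, column 3.
Therefore row 2, column 3 = 6.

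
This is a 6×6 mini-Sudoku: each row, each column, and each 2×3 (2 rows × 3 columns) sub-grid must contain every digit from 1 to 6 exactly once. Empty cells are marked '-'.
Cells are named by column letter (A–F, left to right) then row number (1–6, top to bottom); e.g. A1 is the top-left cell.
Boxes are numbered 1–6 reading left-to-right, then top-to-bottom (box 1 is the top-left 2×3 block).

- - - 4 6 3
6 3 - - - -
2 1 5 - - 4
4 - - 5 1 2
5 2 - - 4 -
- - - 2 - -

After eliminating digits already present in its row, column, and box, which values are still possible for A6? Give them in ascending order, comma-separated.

1,3

Row 6 already contains {2}.
Column A already contains {2, 4, 5, 6}.
Its 2×3 block (box 5) already contains {2, 5}.
Removing those from 1–6 leaves {1, 3} as the candidates for A6.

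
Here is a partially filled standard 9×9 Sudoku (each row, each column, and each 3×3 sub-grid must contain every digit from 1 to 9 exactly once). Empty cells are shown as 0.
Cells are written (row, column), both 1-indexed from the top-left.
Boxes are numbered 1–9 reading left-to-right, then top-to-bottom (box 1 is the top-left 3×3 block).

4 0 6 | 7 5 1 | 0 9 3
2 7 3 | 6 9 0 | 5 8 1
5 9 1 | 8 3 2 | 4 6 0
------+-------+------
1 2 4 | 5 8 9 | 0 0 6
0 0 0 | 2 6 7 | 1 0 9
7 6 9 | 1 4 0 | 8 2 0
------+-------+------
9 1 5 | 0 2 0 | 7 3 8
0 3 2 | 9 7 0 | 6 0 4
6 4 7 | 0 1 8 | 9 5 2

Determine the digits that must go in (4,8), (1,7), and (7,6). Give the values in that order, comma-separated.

7,2,6

For (4,8):
  Row 4 already contains {1, 2, 4, 5, 6, 8, 9}.
  Column 8 already contains {2, 3, 5, 6, 8, 9}.
  Its 3×3 block (box 6) already contains {1, 2, 6, 8, 9}.
  The only value from 1–9 not eliminated is 7, so (4,8) = 7.
For (1,7):
  Row 1 already contains {1, 3, 4, 5, 6, 7, 9}.
  Column 7 already contains {1, 4, 5, 6, 7, 8, 9}.
  Its 3×3 block (box 3) already contains {1, 3, 4, 5, 6, 8, 9}.
  The only value from 1–9 not eliminated is 2, so (1,7) = 2.
For (7,6):
  Consider where 6 can go in row 7.
  (7,4) is out (column 4 already has a 6).
  So the only cell in row 7 that can hold 6 is (7,6).
  So (7,6) = 6.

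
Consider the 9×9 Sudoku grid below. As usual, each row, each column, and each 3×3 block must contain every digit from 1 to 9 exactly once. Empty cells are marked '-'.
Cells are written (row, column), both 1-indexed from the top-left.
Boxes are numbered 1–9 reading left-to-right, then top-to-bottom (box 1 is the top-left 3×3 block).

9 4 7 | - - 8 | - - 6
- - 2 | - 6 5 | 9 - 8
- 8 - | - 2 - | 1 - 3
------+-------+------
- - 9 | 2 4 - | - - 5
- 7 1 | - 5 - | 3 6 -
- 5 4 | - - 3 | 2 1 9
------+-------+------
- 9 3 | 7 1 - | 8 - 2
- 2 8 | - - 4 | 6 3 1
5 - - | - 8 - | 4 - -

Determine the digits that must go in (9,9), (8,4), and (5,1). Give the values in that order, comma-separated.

For (9,9):
  Row 9 already contains {4, 5, 8}.
  Column 9 already contains {1, 2, 3, 5, 6, 8, 9}.
  Its 3×3 block (box 9) already contains {1, 2, 3, 4, 6, 8}.
  The only value from 1–9 not eliminated is 7, so (9,9) = 7.
For (8,4):
  Consider where 5 can go in box 8.
  (7,6) is out (column 6 already has a 5).
  (8,5) is out (column 5 already has a 5).
  (9,4) is out (row 9 already has a 5).
  (9,6) is out (row 9 already has a 5).
  So the only cell in box 8 that can hold 5 is (8,4).
  So (8,4) = 5.
For (5,1):
  Consider where 2 can go in box 4.
  (4,1) is out (row 4 already has a 2).
  (4,2) is out (row 4 already has a 2).
  (6,1) is out (row 6 already has a 2).
  So the only cell in box 4 that can hold 2 is (5,1).
  So (5,1) = 2.

7,5,2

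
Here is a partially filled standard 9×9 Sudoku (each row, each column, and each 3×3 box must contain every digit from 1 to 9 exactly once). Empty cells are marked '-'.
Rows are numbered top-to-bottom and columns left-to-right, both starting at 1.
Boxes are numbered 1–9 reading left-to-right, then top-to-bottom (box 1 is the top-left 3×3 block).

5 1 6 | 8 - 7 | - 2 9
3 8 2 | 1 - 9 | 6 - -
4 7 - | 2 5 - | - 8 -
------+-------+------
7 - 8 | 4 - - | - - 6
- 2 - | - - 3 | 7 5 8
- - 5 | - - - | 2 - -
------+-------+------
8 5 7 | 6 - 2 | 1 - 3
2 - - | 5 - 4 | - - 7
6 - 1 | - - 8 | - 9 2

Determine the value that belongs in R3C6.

Row 3 already contains {2, 4, 5, 7, 8}.
Column 6 already contains {2, 3, 4, 7, 8, 9}.
Its 3×3 block (box 2) already contains {1, 2, 5, 7, 8, 9}.
The only value from 1–9 not eliminated is 6, so R3C6 = 6.

6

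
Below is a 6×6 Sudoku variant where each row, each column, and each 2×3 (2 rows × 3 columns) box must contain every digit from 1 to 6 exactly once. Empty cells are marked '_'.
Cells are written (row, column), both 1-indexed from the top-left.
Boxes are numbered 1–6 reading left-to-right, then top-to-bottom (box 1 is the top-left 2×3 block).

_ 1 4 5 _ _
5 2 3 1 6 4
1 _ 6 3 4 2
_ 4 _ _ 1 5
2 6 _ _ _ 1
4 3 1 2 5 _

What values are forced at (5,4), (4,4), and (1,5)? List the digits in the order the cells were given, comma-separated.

For (5,4):
  Row 5 already contains {1, 2, 6}.
  Column 4 already contains {1, 2, 3, 5}.
  Its 2×3 block (box 6) already contains {1, 2, 5}.
  The only value from 1–6 not eliminated is 4, so (5,4) = 4.
For (4,4):
  Row 4 already contains {1, 4, 5}.
  Column 4 already contains {1, 2, 3, 5}.
  Its 2×3 block (box 4) already contains {1, 2, 3, 4, 5}.
  The only value from 1–6 not eliminated is 6, so (4,4) = 6.
For (1,5):
  Consider where 2 can go in column 5.
  (5,5) is out (row 5 already has a 2).
  So the only cell in column 5 that can hold 2 is (1,5).
  So (1,5) = 2.

4,6,2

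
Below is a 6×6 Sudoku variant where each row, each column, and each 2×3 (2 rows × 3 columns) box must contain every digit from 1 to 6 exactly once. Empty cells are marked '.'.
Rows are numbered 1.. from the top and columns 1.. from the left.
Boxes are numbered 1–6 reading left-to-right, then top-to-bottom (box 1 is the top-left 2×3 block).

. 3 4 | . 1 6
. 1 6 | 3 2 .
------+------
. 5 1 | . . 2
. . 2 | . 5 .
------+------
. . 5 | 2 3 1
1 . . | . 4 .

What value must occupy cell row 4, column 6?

Cell row 4, column 6 itself could take any of {3, 4} by direct elimination.
Consider where 3 can go in box 4.
row 3, column 4 is out (column 4 already has a 3).
row 3, column 5 is out (column 5 already has a 3).
row 4, column 4 is out (column 4 already has a 3).
So the only cell in box 4 that can hold 3 is row 4, column 6.
Therefore row 4, column 6 = 3.

3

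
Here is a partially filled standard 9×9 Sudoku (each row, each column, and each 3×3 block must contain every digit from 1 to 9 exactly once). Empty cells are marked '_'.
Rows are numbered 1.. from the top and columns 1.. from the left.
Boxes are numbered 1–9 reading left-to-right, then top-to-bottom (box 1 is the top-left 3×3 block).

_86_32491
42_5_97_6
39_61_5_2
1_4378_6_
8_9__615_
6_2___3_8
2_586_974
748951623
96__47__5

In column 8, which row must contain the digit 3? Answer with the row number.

Consider where 3 can go in column 8.
row 3, column 8 is out (row 3 already has a 3).
row 6, column 8 is out (row 6 already has a 3).
row 9, column 8 is out (box 9 already has a 3).
So the only cell in column 8 that can hold 3 is row 2, column 8.
That is row 2.

2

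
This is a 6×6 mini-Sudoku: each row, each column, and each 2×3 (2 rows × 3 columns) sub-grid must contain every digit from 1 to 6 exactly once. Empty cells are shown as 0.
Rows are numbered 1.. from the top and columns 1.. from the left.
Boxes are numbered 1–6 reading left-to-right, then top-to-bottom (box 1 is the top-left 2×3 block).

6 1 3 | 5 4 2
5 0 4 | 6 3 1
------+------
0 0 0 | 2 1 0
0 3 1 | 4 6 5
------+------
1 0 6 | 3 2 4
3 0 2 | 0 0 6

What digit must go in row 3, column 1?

Row 3 already contains {1, 2}.
Column 1 already contains {1, 3, 5, 6}.
Its 2×3 block (box 3) already contains {1, 3}.
The only value from 1–6 not eliminated is 4, so row 3, column 1 = 4.

4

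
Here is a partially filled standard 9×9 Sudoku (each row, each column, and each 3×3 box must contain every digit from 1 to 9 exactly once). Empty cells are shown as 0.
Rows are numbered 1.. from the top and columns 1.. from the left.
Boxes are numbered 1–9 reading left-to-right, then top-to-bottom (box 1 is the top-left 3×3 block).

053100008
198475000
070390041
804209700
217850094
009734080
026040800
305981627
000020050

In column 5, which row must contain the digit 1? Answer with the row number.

Consider where 1 can go in column 5.
row 1, column 5 is out (row 1 already has a 1).
So the only cell in column 5 that can hold 1 is row 4, column 5.
That is row 4.

4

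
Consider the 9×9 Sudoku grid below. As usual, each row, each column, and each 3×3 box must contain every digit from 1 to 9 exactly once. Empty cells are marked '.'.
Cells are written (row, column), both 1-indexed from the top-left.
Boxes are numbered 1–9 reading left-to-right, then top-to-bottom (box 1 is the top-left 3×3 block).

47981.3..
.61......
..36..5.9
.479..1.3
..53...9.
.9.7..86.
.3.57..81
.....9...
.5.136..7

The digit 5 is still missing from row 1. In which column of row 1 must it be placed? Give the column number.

Consider where 5 can go in row 1.
(1,8) is out (box 3 already has a 5).
(1,9) is out (box 3 already has a 5).
So the only cell in row 1 that can hold 5 is (1,6).
That is column 6.

6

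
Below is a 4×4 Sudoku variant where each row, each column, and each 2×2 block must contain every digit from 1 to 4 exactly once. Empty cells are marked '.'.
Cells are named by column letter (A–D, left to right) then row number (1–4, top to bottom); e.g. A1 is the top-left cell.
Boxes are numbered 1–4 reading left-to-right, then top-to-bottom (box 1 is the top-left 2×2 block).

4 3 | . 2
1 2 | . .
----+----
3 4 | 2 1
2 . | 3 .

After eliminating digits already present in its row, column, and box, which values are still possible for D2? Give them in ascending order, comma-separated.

Row 2 already contains {1, 2}.
Column D already contains {1, 2}.
Its 2×2 block (box 2) already contains {2}.
Removing those from 1–4 leaves {3, 4} as the candidates for D2.

3,4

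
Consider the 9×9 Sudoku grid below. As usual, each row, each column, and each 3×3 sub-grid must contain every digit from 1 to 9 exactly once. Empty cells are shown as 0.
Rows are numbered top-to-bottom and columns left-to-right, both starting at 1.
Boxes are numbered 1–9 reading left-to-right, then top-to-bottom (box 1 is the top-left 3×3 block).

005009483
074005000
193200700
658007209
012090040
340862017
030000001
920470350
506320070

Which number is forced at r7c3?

Row 7 already contains {1, 3}.
Column 3 already contains {2, 3, 4, 5, 6, 8}.
Its 3×3 block (box 7) already contains {2, 3, 5, 6, 9}.
The only value from 1–9 not eliminated is 7, so r7c3 = 7.

7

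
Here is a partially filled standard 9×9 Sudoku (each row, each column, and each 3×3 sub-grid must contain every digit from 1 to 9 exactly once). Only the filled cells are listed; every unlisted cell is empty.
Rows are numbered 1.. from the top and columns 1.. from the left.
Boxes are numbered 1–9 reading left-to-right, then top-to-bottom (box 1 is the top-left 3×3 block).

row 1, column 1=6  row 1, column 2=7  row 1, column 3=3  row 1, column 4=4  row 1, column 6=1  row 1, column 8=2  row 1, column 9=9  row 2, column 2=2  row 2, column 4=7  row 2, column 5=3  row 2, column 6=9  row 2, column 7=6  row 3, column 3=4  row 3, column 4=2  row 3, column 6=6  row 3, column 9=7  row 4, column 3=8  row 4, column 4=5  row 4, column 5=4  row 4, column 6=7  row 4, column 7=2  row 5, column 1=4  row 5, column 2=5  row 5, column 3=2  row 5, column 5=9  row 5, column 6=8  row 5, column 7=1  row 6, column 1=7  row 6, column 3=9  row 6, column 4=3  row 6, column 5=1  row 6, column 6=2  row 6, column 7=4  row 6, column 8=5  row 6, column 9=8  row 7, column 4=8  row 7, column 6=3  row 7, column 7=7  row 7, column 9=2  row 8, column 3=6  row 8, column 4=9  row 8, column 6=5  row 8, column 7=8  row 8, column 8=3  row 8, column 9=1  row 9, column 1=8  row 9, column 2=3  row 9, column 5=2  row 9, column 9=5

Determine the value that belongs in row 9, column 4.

1

Cell row 9, column 4 itself could take any of {1, 6} by direct elimination.
Consider where 1 can go in box 8.
row 7, column 5 is out (column 5 already has a 1).
row 8, column 5 is out (row 8 already has a 1).
row 9, column 6 is out (column 6 already has a 1).
So the only cell in box 8 that can hold 1 is row 9, column 4.
Therefore row 9, column 4 = 1.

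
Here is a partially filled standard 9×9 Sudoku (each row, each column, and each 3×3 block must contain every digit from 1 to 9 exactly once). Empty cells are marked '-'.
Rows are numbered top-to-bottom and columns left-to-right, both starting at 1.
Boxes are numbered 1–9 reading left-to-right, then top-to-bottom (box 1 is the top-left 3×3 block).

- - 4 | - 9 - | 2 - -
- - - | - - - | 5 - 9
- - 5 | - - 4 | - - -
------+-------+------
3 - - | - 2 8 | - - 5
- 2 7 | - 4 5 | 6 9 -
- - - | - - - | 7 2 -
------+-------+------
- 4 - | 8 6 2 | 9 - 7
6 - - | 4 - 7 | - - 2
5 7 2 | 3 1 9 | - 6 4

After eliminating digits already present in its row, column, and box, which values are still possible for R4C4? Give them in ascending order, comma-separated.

1,6,7,9

Row 4 already contains {2, 3, 5, 8}.
Column 4 already contains {3, 4, 8}.
Its 3×3 block (box 5) already contains {2, 4, 5, 8}.
Removing those from 1–9 leaves {1, 6, 7, 9} as the candidates for R4C4.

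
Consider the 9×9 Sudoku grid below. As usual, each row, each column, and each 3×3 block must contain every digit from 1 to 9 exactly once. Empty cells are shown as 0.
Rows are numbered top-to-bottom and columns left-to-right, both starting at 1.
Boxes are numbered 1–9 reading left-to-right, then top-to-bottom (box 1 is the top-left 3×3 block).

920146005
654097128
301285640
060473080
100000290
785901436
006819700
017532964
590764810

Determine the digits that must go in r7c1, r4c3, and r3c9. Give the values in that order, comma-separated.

4,9,9

For r7c1:
  Consider where 4 can go in column 1.
  r4c1 is out (row 4 already has a 4).
  r8c1 is out (row 8 already has a 4).
  So the only cell in column 1 that can hold 4 is r7c1.
  So r7c1 = 4.
For r4c3:
  Consider where 9 can go in row 4.
  r4c1 is out (column 1 already has a 9).
  r4c7 is out (column 7 already has a 9).
  r4c9 is out (box 6 already has a 9).
  So the only cell in row 4 that can hold 9 is r4c3.
  So r4c3 = 9.
For r3c9:
  Consider where 9 can go in row 3.
  r3c2 is out (column 2 already has a 9).
  So the only cell in row 3 that can hold 9 is r3c9.
  So r3c9 = 9.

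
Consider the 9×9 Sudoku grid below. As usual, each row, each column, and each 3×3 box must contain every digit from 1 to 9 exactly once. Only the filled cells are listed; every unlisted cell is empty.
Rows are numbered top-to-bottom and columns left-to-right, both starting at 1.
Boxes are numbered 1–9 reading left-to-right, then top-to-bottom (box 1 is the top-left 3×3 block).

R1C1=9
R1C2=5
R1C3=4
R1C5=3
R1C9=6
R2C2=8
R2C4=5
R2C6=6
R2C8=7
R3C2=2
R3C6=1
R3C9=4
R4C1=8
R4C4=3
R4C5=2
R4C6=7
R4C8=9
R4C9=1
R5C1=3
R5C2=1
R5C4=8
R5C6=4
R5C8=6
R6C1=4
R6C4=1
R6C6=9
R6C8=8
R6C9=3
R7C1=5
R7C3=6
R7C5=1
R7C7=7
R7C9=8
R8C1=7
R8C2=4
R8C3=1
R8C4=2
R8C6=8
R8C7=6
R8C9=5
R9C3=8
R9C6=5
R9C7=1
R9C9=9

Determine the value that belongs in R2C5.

4

Cell R2C5 itself could take any of {4, 9} by direct elimination.
Consider where 4 can go in row 2.
R2C1 is out (column 1 already has a 4).
R2C3 is out (column 3 already has a 4).
R2C7 is out (box 3 already has a 4).
R2C9 is out (column 9 already has a 4).
So the only cell in row 2 that can hold 4 is R2C5.
Therefore R2C5 = 4.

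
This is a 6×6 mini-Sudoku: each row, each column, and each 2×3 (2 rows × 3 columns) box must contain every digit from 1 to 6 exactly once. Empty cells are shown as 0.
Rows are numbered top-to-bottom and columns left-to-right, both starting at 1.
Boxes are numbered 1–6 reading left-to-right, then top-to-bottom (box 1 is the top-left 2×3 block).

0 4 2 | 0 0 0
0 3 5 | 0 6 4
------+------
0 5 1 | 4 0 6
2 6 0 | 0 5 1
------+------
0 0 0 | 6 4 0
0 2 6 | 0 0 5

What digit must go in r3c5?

Cell r3c5 itself could take any of {2, 3} by direct elimination.
Consider where 2 can go in box 4.
r4c4 is out (row 4 already has a 2).
So the only cell in box 4 that can hold 2 is r3c5.
Therefore r3c5 = 2.

2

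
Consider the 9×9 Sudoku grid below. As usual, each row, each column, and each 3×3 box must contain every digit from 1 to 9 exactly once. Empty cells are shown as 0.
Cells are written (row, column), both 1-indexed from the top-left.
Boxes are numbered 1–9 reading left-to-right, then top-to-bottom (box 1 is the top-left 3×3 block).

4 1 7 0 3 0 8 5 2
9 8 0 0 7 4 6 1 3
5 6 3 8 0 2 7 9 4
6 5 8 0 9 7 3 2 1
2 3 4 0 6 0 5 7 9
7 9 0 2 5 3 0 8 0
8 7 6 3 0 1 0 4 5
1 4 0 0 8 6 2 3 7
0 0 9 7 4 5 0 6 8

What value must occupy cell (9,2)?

Row 9 already contains {4, 5, 6, 7, 8, 9}.
Column 2 already contains {1, 3, 4, 5, 6, 7, 8, 9}.
Its 3×3 block (box 7) already contains {1, 4, 6, 7, 8, 9}.
The only value from 1–9 not eliminated is 2, so (9,2) = 2.

2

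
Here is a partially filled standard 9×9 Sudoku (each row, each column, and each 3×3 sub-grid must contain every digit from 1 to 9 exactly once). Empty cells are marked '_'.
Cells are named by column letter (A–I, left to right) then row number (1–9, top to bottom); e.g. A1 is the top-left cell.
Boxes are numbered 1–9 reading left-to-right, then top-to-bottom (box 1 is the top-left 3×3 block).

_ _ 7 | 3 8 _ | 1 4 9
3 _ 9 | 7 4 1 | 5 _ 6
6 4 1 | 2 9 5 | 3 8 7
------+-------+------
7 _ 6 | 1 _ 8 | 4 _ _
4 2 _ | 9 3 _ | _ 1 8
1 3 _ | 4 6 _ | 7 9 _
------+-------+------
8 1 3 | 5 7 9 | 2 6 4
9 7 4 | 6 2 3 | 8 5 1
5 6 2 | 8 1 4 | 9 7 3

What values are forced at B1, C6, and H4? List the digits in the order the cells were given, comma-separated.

5,8,3

For B1:
  Row 1 already contains {1, 3, 4, 7, 8, 9}.
  Column B already contains {1, 2, 3, 4, 6, 7}.
  Its 3×3 block (box 1) already contains {1, 3, 4, 6, 7, 9}.
  The only value from 1–9 not eliminated is 5, so B1 = 5.
For C6:
  Consider where 8 can go in box 4.
  B4 is out (row 4 already has a 8).
  C5 is out (row 5 already has a 8).
  So the only cell in box 4 that can hold 8 is C6.
  So C6 = 8.
For H4:
  Consider where 3 can go in column H.
  H2 is out (row 2 already has a 3).
  So the only cell in column H that can hold 3 is H4.
  So H4 = 3.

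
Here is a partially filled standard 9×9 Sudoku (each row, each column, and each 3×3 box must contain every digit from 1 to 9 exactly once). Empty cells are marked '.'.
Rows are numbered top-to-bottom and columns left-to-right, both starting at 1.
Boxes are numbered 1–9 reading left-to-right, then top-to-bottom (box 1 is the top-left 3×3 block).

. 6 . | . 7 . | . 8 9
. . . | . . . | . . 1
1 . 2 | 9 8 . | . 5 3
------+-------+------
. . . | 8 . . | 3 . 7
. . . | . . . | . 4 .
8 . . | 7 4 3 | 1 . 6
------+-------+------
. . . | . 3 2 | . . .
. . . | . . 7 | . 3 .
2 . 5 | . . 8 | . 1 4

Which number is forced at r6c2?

5

Cell r6c2 itself could take any of {2, 5, 9} by direct elimination.
Consider where 5 can go in row 6.
r6c3 is out (column 3 already has a 5).
r6c8 is out (column 8 already has a 5).
So the only cell in row 6 that can hold 5 is r6c2.
Therefore r6c2 = 5.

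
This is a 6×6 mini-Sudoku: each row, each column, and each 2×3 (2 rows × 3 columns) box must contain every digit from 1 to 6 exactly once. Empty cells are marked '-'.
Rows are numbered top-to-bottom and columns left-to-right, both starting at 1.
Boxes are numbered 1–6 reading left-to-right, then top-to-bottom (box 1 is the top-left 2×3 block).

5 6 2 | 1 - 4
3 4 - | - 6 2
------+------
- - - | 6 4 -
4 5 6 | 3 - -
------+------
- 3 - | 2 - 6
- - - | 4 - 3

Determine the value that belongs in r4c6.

Row 4 already contains {3, 4, 5, 6}.
Column 6 already contains {2, 3, 4, 6}.
Its 2×3 block (box 4) already contains {3, 4, 6}.
The only value from 1–6 not eliminated is 1, so r4c6 = 1.

1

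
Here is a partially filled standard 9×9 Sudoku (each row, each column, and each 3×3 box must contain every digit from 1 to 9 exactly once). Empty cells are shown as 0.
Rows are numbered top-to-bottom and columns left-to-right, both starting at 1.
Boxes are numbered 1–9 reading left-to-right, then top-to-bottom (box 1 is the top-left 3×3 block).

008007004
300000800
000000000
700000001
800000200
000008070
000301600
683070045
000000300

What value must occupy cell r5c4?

7

Cell r5c4 itself could take any of {1, 4, 5, 6, 7, 9} by direct elimination.
Consider where 7 can go in row 5.
r5c2 is out (box 4 already has a 7). r5c3 is out (box 4 already has a 7). r5c5 is out (column 5 already has a 7). r5c6 is out (column 6 already has a 7). The remaining empty cells in row 5 are similarly blocked.
So the only cell in row 5 that can hold 7 is r5c4.
Therefore r5c4 = 7.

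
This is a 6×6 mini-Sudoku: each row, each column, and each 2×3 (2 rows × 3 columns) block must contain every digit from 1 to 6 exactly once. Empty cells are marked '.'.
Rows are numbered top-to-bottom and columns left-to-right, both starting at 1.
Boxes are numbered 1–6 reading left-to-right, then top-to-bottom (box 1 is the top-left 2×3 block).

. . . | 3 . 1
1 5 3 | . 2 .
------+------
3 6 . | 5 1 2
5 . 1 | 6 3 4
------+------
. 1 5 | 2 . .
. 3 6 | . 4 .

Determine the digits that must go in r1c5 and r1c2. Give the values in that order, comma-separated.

For r1c5:
  Consider where 5 can go in column 5.
  r5c5 is out (row 5 already has a 5).
  So the only cell in column 5 that can hold 5 is r1c5.
  So r1c5 = 5.
For r1c2:
  Consider where 4 can go in column 2.
  r4c2 is out (row 4 already has a 4).
  So the only cell in column 2 that can hold 4 is r1c2.
  So r1c2 = 4.

5,4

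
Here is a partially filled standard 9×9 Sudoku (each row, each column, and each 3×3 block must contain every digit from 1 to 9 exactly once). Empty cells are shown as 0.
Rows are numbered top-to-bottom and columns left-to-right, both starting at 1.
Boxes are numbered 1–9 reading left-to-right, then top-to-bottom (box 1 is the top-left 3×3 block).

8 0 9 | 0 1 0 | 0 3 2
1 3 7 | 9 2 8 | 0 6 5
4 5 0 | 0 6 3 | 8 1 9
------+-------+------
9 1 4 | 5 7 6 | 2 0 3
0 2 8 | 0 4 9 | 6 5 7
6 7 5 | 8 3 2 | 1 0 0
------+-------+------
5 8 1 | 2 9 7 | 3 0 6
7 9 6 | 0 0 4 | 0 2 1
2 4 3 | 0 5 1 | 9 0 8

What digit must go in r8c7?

5

Row 8 already contains {1, 2, 4, 6, 7, 9}.
Column 7 already contains {1, 2, 3, 6, 8, 9}.
Its 3×3 block (box 9) already contains {1, 2, 3, 6, 8, 9}.
The only value from 1–9 not eliminated is 5, so r8c7 = 5.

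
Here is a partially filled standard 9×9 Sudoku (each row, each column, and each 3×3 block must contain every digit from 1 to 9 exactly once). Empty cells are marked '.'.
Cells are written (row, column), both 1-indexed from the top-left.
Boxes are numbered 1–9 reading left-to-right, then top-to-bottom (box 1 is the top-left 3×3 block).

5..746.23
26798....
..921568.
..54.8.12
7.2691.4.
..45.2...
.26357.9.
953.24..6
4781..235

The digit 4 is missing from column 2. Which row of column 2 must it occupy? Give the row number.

3

Consider where 4 can go in column 2.
(1,2) is out (row 1 already has a 4).
(4,2) is out (row 4 already has a 4).
(5,2) is out (row 5 already has a 4).
(6,2) is out (row 6 already has a 4).
So the only cell in column 2 that can hold 4 is (3,2).
That is row 3.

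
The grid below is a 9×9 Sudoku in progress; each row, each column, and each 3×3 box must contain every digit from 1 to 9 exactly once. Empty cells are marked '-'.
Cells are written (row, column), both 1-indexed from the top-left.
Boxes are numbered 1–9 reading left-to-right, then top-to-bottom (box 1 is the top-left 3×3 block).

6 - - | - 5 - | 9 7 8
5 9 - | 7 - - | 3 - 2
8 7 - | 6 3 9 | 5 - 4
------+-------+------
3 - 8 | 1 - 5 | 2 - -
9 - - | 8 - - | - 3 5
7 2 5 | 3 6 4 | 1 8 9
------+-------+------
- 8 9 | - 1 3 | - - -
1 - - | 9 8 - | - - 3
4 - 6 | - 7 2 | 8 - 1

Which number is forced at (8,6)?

6

Row 8 already contains {1, 3, 8, 9}.
Column 6 already contains {2, 3, 4, 5, 9}.
Its 3×3 block (box 8) already contains {1, 2, 3, 7, 8, 9}.
The only value from 1–9 not eliminated is 6, so (8,6) = 6.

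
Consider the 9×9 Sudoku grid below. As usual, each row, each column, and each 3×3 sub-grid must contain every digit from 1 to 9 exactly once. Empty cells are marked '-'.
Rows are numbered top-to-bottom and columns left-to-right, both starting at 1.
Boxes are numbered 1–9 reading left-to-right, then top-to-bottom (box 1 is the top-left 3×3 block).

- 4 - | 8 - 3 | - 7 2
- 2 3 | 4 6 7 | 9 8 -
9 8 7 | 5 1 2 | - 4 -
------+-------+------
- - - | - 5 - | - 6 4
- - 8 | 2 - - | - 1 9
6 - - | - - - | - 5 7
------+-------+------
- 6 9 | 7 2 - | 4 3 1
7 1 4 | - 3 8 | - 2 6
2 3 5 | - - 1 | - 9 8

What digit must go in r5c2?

5

Cell r5c2 itself could take any of {5, 7} by direct elimination.
Consider where 5 can go in column 2.
r4c2 is out (row 4 already has a 5).
r6c2 is out (row 6 already has a 5).
So the only cell in column 2 that can hold 5 is r5c2.
Therefore r5c2 = 5.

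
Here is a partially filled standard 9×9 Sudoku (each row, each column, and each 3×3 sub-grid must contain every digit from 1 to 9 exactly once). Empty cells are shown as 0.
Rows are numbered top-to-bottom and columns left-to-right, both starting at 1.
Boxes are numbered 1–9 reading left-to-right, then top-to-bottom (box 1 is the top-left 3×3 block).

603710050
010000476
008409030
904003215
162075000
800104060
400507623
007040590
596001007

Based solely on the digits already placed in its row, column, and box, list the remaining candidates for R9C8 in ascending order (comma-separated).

4,8

Row 9 already contains {1, 5, 6, 7, 9}.
Column 8 already contains {1, 2, 3, 5, 6, 7, 9}.
Its 3×3 block (box 9) already contains {2, 3, 5, 6, 7, 9}.
Removing those from 1–9 leaves {4, 8} as the candidates for R9C8.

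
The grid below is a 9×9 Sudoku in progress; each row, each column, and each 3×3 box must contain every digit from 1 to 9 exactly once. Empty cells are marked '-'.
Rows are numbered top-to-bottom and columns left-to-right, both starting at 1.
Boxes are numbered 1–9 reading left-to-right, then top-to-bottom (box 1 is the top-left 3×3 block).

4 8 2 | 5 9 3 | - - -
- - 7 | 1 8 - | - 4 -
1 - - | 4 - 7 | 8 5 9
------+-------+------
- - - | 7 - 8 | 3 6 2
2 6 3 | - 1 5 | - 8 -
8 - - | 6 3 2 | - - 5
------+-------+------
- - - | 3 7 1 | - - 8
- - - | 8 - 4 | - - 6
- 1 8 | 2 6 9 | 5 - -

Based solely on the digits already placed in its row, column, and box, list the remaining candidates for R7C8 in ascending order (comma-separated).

Row 7 already contains {1, 3, 7, 8}.
Column 8 already contains {4, 5, 6, 8}.
Its 3×3 block (box 9) already contains {5, 6, 8}.
Removing those from 1–9 leaves {2, 9} as the candidates for R7C8.

2,9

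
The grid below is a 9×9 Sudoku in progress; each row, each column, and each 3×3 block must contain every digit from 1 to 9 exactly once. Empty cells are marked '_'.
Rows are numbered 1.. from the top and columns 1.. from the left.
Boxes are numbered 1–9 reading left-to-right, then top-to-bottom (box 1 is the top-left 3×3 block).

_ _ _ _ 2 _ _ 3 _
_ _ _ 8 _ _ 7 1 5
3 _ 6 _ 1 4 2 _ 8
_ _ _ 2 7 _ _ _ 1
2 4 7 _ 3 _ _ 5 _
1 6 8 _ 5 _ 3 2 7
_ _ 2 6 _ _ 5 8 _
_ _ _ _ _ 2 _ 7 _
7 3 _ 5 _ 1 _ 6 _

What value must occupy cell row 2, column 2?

2

Cell row 2, column 2 itself could take any of {2, 9} by direct elimination.
Consider where 2 can go in box 1.
row 1, column 1 is out (row 1 already has a 2). row 1, column 2 is out (row 1 already has a 2). row 1, column 3 is out (row 1 already has a 2). row 2, column 1 is out (column 1 already has a 2). The remaining empty cells in box 1 are similarly blocked.
So the only cell in box 1 that can hold 2 is row 2, column 2.
Therefore row 2, column 2 = 2.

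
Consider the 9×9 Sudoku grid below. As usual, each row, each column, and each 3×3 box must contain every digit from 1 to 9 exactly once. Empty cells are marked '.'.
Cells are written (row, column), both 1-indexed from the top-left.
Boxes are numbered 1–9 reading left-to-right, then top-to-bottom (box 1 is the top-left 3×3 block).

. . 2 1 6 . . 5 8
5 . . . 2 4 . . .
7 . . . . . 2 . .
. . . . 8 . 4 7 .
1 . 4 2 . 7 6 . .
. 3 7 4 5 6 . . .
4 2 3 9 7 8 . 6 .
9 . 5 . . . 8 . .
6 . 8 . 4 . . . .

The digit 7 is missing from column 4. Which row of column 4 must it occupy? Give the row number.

Consider where 7 can go in column 4.
(3,4) is out (row 3 already has a 7).
(4,4) is out (row 4 already has a 7).
(8,4) is out (box 8 already has a 7).
(9,4) is out (box 8 already has a 7).
So the only cell in column 4 that can hold 7 is (2,4).
That is row 2.

2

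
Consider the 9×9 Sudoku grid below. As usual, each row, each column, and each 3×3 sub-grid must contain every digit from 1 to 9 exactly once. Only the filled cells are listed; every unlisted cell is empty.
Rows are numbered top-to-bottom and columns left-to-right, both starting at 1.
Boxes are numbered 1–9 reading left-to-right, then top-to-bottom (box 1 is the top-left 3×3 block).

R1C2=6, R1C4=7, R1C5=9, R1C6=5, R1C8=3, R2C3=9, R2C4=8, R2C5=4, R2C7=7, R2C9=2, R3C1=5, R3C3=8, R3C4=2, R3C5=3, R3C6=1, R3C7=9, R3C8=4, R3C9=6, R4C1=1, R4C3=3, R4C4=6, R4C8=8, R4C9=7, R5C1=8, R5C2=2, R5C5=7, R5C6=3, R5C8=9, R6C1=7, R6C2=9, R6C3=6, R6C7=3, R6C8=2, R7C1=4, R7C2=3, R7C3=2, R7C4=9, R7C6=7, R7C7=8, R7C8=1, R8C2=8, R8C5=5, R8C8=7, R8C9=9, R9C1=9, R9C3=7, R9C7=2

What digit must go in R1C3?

Cell R1C3 itself could take any of {1, 4} by direct elimination.
Consider where 4 can go in row 1.
R1C1 is out (column 1 already has a 4).
R1C7 is out (box 3 already has a 4).
R1C9 is out (box 3 already has a 4).
So the only cell in row 1 that can hold 4 is R1C3.
Therefore R1C3 = 4.

4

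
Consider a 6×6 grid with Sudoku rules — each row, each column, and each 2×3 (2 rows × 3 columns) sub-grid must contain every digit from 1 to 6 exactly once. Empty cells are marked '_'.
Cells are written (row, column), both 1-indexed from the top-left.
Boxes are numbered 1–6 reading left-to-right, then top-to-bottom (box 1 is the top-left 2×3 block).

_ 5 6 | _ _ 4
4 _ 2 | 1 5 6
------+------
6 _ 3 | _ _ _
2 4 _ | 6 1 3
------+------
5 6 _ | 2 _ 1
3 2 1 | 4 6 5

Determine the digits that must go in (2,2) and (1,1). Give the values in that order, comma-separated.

3,1

For (2,2):
  Row 2 already contains {1, 2, 4, 5, 6}.
  Column 2 already contains {2, 4, 5, 6}.
  Its 2×3 block (box 1) already contains {2, 4, 5, 6}.
  The only value from 1–6 not eliminated is 3, so (2,2) = 3.
For (1,1):
  Row 1 already contains {4, 5, 6}.
  Column 1 already contains {2, 3, 4, 5, 6}.
  Its 2×3 block (box 1) already contains {2, 4, 5, 6}.
  The only value from 1–6 not eliminated is 1, so (1,1) = 1.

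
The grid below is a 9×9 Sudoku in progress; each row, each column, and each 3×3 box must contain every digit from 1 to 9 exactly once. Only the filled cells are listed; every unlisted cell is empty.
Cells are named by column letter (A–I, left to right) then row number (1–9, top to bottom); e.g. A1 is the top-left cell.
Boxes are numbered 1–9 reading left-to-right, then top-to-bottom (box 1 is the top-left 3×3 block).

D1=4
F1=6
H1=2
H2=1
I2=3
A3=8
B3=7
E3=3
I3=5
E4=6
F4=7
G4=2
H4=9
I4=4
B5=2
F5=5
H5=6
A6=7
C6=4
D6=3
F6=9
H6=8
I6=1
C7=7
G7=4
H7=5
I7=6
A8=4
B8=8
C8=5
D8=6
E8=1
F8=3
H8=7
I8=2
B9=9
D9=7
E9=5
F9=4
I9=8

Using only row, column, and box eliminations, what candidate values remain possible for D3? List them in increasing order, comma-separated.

1,2,9

Row 3 already contains {3, 5, 7, 8}.
Column D already contains {3, 4, 6, 7}.
Its 3×3 block (box 2) already contains {3, 4, 6}.
Removing those from 1–9 leaves {1, 2, 9} as the candidates for D3.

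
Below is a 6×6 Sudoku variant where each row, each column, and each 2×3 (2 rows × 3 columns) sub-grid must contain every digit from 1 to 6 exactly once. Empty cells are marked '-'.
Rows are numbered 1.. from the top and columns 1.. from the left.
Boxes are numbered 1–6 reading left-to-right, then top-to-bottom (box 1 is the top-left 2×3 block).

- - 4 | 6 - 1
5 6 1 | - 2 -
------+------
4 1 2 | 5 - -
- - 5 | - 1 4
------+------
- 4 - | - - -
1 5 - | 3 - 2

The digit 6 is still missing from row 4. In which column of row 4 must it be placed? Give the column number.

1

Consider where 6 can go in row 4.
row 4, column 2 is out (column 2 already has a 6).
row 4, column 4 is out (column 4 already has a 6).
So the only cell in row 4 that can hold 6 is row 4, column 1.
That is column 1.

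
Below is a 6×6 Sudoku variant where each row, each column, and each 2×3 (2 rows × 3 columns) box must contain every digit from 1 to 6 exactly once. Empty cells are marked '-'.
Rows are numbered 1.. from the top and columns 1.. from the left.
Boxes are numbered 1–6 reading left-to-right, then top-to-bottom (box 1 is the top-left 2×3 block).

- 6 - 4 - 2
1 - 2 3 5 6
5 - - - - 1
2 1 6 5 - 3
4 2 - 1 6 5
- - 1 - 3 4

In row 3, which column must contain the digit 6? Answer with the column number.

4

Consider where 6 can go in row 3.
row 3, column 2 is out (column 2 already has a 6).
row 3, column 3 is out (column 3 already has a 6).
row 3, column 5 is out (column 5 already has a 6).
So the only cell in row 3 that can hold 6 is row 3, column 4.
That is column 4.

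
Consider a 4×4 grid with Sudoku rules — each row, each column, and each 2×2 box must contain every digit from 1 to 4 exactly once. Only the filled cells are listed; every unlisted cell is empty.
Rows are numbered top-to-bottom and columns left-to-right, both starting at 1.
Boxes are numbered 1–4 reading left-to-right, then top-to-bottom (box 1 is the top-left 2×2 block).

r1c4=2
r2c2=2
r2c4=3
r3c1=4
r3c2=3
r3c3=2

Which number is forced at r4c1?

Cell r4c1 itself could take any of {1, 2} by direct elimination.
Consider where 2 can go in box 3.
r4c2 is out (column 2 already has a 2).
So the only cell in box 3 that can hold 2 is r4c1.
Therefore r4c1 = 2.

2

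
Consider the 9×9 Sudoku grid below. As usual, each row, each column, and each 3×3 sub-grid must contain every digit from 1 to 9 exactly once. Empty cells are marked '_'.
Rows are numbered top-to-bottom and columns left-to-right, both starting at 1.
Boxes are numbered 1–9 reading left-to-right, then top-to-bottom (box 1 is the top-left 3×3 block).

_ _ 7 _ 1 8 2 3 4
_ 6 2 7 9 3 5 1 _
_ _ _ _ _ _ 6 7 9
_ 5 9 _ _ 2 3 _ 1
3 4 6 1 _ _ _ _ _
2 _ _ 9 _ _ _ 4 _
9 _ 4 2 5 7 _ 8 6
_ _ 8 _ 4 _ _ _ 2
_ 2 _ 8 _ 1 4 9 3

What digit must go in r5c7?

9

Cell r5c7 itself could take any of {7, 8, 9} by direct elimination.
Consider where 9 can go in column 7.
r6c7 is out (row 6 already has a 9).
r7c7 is out (row 7 already has a 9).
r8c7 is out (box 9 already has a 9).
So the only cell in column 7 that can hold 9 is r5c7.
Therefore r5c7 = 9.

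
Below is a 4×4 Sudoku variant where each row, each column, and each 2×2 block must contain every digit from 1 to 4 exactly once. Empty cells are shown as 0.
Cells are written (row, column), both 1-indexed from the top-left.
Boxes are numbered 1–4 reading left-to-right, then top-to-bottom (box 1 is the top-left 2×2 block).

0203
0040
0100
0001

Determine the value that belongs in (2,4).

2

Row 2 already contains {4}.
Column 4 already contains {1, 3}.
Its 2×2 block (box 2) already contains {3, 4}.
The only value from 1–4 not eliminated is 2, so (2,4) = 2.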